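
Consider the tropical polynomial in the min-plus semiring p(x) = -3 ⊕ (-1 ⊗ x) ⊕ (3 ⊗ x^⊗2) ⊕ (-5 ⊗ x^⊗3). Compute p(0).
p(0) = -5

A tropical monomial a ⊗ x^⊗i evaluates to a + i · x. Evaluating each term at x = 0:
  Term 0 contributes -3 + 0 · 0 = -3
  Term 1 contributes -1 + 1 · 0 = -1
  Term 2 contributes 3 + 2 · 0 = 3
  Term 3 contributes -5 + 3 · 0 = -5
p(0) = ⊕ of these = min[-3, -1, 3, -5] = -5.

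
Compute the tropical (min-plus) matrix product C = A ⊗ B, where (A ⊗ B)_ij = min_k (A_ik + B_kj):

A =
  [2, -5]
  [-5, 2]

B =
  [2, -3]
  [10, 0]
A ⊗ B =
  [4, -5]
  [-3, -8]

Apply the min-plus product entry-by-entry:
  C[0][0] = min over k of (A[0][0] + B[0][0] = 2 + 2 = 4, A[0][1] + B[1][0] = -5 + 10 = 5) = 4 (attained at k = 0)
  C[0][1] = min over k of (A[0][0] + B[0][1] = 2 + -3 = -1, A[0][1] + B[1][1] = -5 + 0 = -5) = -5 (attained at k = 1)
  C[1][0] = min over k of (A[1][0] + B[0][0] = -5 + 2 = -3, A[1][1] + B[1][0] = 2 + 10 = 12) = -3 (attained at k = 0)
  C[1][1] = min over k of (A[1][0] + B[0][1] = -5 + -3 = -8, A[1][1] + B[1][1] = 2 + 0 = 2) = -8 (attained at k = 0)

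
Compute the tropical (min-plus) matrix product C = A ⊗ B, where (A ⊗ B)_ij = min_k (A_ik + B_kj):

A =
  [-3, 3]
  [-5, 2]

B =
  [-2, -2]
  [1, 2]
A ⊗ B =
  [-5, -5]
  [-7, -7]

Apply the min-plus product entry-by-entry:
  C[0][0] = min over k of (A[0][0] + B[0][0] = -3 + -2 = -5, A[0][1] + B[1][0] = 3 + 1 = 4) = -5 (attained at k = 0)
  C[0][1] = min over k of (A[0][0] + B[0][1] = -3 + -2 = -5, A[0][1] + B[1][1] = 3 + 2 = 5) = -5 (attained at k = 0)
  C[1][0] = min over k of (A[1][0] + B[0][0] = -5 + -2 = -7, A[1][1] + B[1][0] = 2 + 1 = 3) = -7 (attained at k = 0)
  C[1][1] = min over k of (A[1][0] + B[0][1] = -5 + -2 = -7, A[1][1] + B[1][1] = 2 + 2 = 4) = -7 (attained at k = 0)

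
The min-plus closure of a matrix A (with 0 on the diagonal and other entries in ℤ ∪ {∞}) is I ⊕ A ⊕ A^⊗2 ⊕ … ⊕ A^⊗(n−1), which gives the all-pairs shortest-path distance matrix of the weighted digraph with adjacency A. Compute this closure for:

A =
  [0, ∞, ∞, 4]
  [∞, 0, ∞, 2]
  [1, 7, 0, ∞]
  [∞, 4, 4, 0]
Closure =
  [0, 8, 8, 4]
  [7, 0, 6, 2]
  [1, 7, 0, 5]
  [5, 4, 4, 0]

This is the Floyd-Warshall all-pairs shortest-path computation. For each intermediate vertex k = 0, 1, …, 3, update dist[i][j] ← min(dist[i][j], dist[i][k] + dist[k][j]). The final matrix gives, for each (i, j), the minimum total weight of any directed path from i to j (possibly empty when i = j).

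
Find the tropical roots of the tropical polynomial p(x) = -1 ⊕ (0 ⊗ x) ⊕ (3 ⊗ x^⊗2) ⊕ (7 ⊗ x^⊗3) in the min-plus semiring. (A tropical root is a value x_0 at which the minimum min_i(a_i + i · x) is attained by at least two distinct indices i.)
Roots: {-4, -3, -1}

Each tropical root is a break point of the lower envelope of the lines y = a_i + i · x (there are 4 lines, with slopes 0, 1, ..., 3). Only the lines that attain the minimum somewhere contribute to roots; other lines are dominated. Here the surviving (envelope) indices are i = 3, i = 2, i = 1, i = 0.
Intersections between consecutive envelope lines give the roots: for adjacent envelope indices i < j the intersection is x = (a_i − a_j) / (j − i). Reading off the sorted break points: {-4, -3, -1}.
Verification: at each break x_0, at least two indices attain the minimum of min_i(a_i + i · x_0).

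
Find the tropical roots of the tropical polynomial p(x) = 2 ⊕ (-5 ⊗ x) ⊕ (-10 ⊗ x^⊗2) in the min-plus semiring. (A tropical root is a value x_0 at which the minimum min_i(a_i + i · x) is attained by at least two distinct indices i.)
Roots: {5, 7}

Each tropical root is a break point of the lower envelope of the lines y = a_i + i · x (there are 3 lines, with slopes 0, 1, ..., 2). Only the lines that attain the minimum somewhere contribute to roots; other lines are dominated. Here the surviving (envelope) indices are i = 2, i = 1, i = 0.
Intersections between consecutive envelope lines give the roots: for adjacent envelope indices i < j the intersection is x = (a_i − a_j) / (j − i). Reading off the sorted break points: {5, 7}.
Verification: at each break x_0, at least two indices attain the minimum of min_i(a_i + i · x_0).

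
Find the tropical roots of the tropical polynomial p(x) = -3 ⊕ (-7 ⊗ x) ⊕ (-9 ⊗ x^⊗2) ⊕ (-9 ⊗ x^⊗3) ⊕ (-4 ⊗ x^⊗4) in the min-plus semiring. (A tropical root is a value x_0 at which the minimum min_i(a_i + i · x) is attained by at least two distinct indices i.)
Roots: {-5, 0, 2, 4}

Each tropical root is a break point of the lower envelope of the lines y = a_i + i · x (there are 5 lines, with slopes 0, 1, ..., 4). Only the lines that attain the minimum somewhere contribute to roots; other lines are dominated. Here the surviving (envelope) indices are i = 4, i = 3, i = 2, i = 1, i = 0.
Intersections between consecutive envelope lines give the roots: for adjacent envelope indices i < j the intersection is x = (a_i − a_j) / (j − i). Reading off the sorted break points: {-5, 0, 2, 4}.
Verification: at each break x_0, at least two indices attain the minimum of min_i(a_i + i · x_0).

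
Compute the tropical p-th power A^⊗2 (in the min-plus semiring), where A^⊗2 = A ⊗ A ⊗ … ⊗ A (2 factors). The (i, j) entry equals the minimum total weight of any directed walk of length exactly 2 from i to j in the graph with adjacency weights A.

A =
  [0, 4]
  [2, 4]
A^⊗2 =
  [0, 4]
  [2, 6]

Each entry (A^⊗2)_ij equals the minimum over all length-2 walks i = v_0 → v_1 → … → v_2 = j of Σ_t A[v_t][v_{t+1}]. For example, for (i, j) = (0, 1) we minimise over 2 possible intermediate vertex sequences; the minimum is 4, attained along the walk 0 → 0 → 1.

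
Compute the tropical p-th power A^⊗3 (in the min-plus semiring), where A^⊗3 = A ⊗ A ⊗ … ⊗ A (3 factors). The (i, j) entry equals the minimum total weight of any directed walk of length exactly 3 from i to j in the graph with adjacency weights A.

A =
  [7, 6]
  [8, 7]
A^⊗3 =
  [21, 20]
  [22, 21]

Each entry (A^⊗3)_ij equals the minimum over all length-3 walks i = v_0 → v_1 → … → v_3 = j of Σ_t A[v_t][v_{t+1}]. For example, for (i, j) = (0, 1) we minimise over 4 possible intermediate vertex sequences; the minimum is 20, attained along the walk 0 → 0 → 0 → 1.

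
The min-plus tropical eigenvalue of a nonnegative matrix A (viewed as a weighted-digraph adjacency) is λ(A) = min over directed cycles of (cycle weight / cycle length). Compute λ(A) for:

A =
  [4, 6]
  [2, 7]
λ(A) = 4

Enumerate directed cycles and compute their means (weight / length). Sample:
  cycle 0 → 0: weight = 4, length = 1, mean = 4/1 ≈ 4.000
  cycle 1 → 1: weight = 7, length = 1, mean = 7/1 ≈ 7.000
  cycle 0 → 1 → 0: weight = 8, length = 2, mean = 8/2 ≈ 4.000
  cycle 1 → 0 → 1: weight = 8, length = 2, mean = 8/2 ≈ 4.000
Minimum mean = 4.000, attained e.g. along the cycle 0 → 0 with weight 4 and length 1. So λ(A) = 4/1 = 4.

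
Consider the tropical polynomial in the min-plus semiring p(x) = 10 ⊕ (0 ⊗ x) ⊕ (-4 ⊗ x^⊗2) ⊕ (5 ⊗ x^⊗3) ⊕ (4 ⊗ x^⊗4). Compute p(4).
p(4) = 4

A tropical monomial a ⊗ x^⊗i evaluates to a + i · x. Evaluating each term at x = 4:
  Term 0 contributes 10 + 0 · 4 = 10
  Term 1 contributes 0 + 1 · 4 = 4
  Term 2 contributes -4 + 2 · 4 = 4
  Term 3 contributes 5 + 3 · 4 = 17
  Term 4 contributes 4 + 4 · 4 = 20
p(4) = ⊕ of these = min[10, 4, 4, 17, 20] = 4.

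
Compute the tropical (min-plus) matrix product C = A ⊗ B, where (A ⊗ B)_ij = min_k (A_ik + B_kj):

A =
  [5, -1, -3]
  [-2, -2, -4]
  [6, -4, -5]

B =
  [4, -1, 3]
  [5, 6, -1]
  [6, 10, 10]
A ⊗ B =
  [3, 4, -2]
  [2, -3, -3]
  [1, 2, -5]

Apply the min-plus product entry-by-entry:
  C[0][0] = min over k of (A[0][0] + B[0][0] = 5 + 4 = 9, A[0][1] + B[1][0] = -1 + 5 = 4, A[0][2] + B[2][0] = -3 + 6 = 3) = 3 (attained at k = 2)
  C[0][1] = min over k of (A[0][0] + B[0][1] = 5 + -1 = 4, A[0][1] + B[1][1] = -1 + 6 = 5, A[0][2] + B[2][1] = -3 + 10 = 7) = 4 (attained at k = 0)
  C[0][2] = min over k of (A[0][0] + B[0][2] = 5 + 3 = 8, A[0][1] + B[1][2] = -1 + -1 = -2, A[0][2] + B[2][2] = -3 + 10 = 7) = -2 (attained at k = 1)
  C[1][0] = min over k of (A[1][0] + B[0][0] = -2 + 4 = 2, A[1][1] + B[1][0] = -2 + 5 = 3, A[1][2] + B[2][0] = -4 + 6 = 2) = 2 (attained at k = 0)
  C[1][1] = min over k of (A[1][0] + B[0][1] = -2 + -1 = -3, A[1][1] + B[1][1] = -2 + 6 = 4, A[1][2] + B[2][1] = -4 + 10 = 6) = -3 (attained at k = 0)
  C[1][2] = min over k of (A[1][0] + B[0][2] = -2 + 3 = 1, A[1][1] + B[1][2] = -2 + -1 = -3, A[1][2] + B[2][2] = -4 + 10 = 6) = -3 (attained at k = 1)
  C[2][0] = min over k of (A[2][0] + B[0][0] = 6 + 4 = 10, A[2][1] + B[1][0] = -4 + 5 = 1, A[2][2] + B[2][0] = -5 + 6 = 1) = 1 (attained at k = 1)
  C[2][1] = min over k of (A[2][0] + B[0][1] = 6 + -1 = 5, A[2][1] + B[1][1] = -4 + 6 = 2, A[2][2] + B[2][1] = -5 + 10 = 5) = 2 (attained at k = 1)
  C[2][2] = min over k of (A[2][0] + B[0][2] = 6 + 3 = 9, A[2][1] + B[1][2] = -4 + -1 = -5, A[2][2] + B[2][2] = -5 + 10 = 5) = -5 (attained at k = 1)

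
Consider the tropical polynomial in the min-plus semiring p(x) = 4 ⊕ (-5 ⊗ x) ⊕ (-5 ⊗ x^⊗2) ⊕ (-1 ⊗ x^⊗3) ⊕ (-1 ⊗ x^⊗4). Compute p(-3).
p(-3) = -13

A tropical monomial a ⊗ x^⊗i evaluates to a + i · x. Evaluating each term at x = -3:
  Term 0 contributes 4 + 0 · -3 = 4
  Term 1 contributes -5 + 1 · -3 = -8
  Term 2 contributes -5 + 2 · -3 = -11
  Term 3 contributes -1 + 3 · -3 = -10
  Term 4 contributes -1 + 4 · -3 = -13
p(-3) = ⊕ of these = min[4, -8, -11, -10, -13] = -13.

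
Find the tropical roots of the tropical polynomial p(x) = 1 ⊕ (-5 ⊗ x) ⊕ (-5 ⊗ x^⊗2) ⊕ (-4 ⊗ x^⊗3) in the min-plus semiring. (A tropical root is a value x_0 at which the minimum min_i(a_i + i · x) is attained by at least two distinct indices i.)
Roots: {-1, 0, 6}

Each tropical root is a break point of the lower envelope of the lines y = a_i + i · x (there are 4 lines, with slopes 0, 1, ..., 3). Only the lines that attain the minimum somewhere contribute to roots; other lines are dominated. Here the surviving (envelope) indices are i = 3, i = 2, i = 1, i = 0.
Intersections between consecutive envelope lines give the roots: for adjacent envelope indices i < j the intersection is x = (a_i − a_j) / (j − i). Reading off the sorted break points: {-1, 0, 6}.
Verification: at each break x_0, at least two indices attain the minimum of min_i(a_i + i · x_0).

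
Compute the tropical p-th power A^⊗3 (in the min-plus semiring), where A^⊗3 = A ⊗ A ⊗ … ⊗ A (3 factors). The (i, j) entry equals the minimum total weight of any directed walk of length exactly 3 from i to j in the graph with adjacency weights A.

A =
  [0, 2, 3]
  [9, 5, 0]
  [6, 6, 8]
A^⊗3 =
  [0, 2, 2]
  [6, 8, 6]
  [6, 8, 8]

Each entry (A^⊗3)_ij equals the minimum over all length-3 walks i = v_0 → v_1 → … → v_3 = j of Σ_t A[v_t][v_{t+1}]. For example, for (i, j) = (0, 2) we minimise over 9 possible intermediate vertex sequences; the minimum is 2, attained along the walk 0 → 0 → 1 → 2.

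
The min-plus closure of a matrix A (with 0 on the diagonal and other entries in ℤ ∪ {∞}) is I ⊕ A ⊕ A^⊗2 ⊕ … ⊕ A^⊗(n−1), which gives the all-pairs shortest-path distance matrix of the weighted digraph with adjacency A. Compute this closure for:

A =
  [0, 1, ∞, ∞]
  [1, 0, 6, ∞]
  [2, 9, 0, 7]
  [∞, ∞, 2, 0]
Closure =
  [0, 1, 7, 14]
  [1, 0, 6, 13]
  [2, 3, 0, 7]
  [4, 5, 2, 0]

This is the Floyd-Warshall all-pairs shortest-path computation. For each intermediate vertex k = 0, 1, …, 3, update dist[i][j] ← min(dist[i][j], dist[i][k] + dist[k][j]). The final matrix gives, for each (i, j), the minimum total weight of any directed path from i to j (possibly empty when i = j).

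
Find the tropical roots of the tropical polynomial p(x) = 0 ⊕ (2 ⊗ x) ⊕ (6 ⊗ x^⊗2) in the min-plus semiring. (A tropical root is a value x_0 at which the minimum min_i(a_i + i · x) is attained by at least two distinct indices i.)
Roots: {-4, -2}

Each tropical root is a break point of the lower envelope of the lines y = a_i + i · x (there are 3 lines, with slopes 0, 1, ..., 2). Only the lines that attain the minimum somewhere contribute to roots; other lines are dominated. Here the surviving (envelope) indices are i = 2, i = 1, i = 0.
Intersections between consecutive envelope lines give the roots: for adjacent envelope indices i < j the intersection is x = (a_i − a_j) / (j − i). Reading off the sorted break points: {-4, -2}.
Verification: at each break x_0, at least two indices attain the minimum of min_i(a_i + i · x_0).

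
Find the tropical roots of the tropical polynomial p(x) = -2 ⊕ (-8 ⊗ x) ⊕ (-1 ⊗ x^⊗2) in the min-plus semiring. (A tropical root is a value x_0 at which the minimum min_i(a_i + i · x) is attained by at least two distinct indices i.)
Roots: {-7, 6}

Each tropical root is a break point of the lower envelope of the lines y = a_i + i · x (there are 3 lines, with slopes 0, 1, ..., 2). Only the lines that attain the minimum somewhere contribute to roots; other lines are dominated. Here the surviving (envelope) indices are i = 2, i = 1, i = 0.
Intersections between consecutive envelope lines give the roots: for adjacent envelope indices i < j the intersection is x = (a_i − a_j) / (j − i). Reading off the sorted break points: {-7, 6}.
Verification: at each break x_0, at least two indices attain the minimum of min_i(a_i + i · x_0).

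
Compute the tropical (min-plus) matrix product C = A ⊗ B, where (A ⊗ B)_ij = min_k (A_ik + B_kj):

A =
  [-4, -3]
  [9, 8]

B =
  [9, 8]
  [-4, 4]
A ⊗ B =
  [-7, 1]
  [4, 12]

Apply the min-plus product entry-by-entry:
  C[0][0] = min over k of (A[0][0] + B[0][0] = -4 + 9 = 5, A[0][1] + B[1][0] = -3 + -4 = -7) = -7 (attained at k = 1)
  C[0][1] = min over k of (A[0][0] + B[0][1] = -4 + 8 = 4, A[0][1] + B[1][1] = -3 + 4 = 1) = 1 (attained at k = 1)
  C[1][0] = min over k of (A[1][0] + B[0][0] = 9 + 9 = 18, A[1][1] + B[1][0] = 8 + -4 = 4) = 4 (attained at k = 1)
  C[1][1] = min over k of (A[1][0] + B[0][1] = 9 + 8 = 17, A[1][1] + B[1][1] = 8 + 4 = 12) = 12 (attained at k = 1)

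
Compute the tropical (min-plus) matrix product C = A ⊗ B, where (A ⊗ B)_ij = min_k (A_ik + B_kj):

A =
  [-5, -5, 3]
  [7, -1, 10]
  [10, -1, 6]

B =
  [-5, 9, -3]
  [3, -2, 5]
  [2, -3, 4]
A ⊗ B =
  [-10, -7, -8]
  [2, -3, 4]
  [2, -3, 4]

Apply the min-plus product entry-by-entry:
  C[0][0] = min over k of (A[0][0] + B[0][0] = -5 + -5 = -10, A[0][1] + B[1][0] = -5 + 3 = -2, A[0][2] + B[2][0] = 3 + 2 = 5) = -10 (attained at k = 0)
  C[0][1] = min over k of (A[0][0] + B[0][1] = -5 + 9 = 4, A[0][1] + B[1][1] = -5 + -2 = -7, A[0][2] + B[2][1] = 3 + -3 = 0) = -7 (attained at k = 1)
  C[0][2] = min over k of (A[0][0] + B[0][2] = -5 + -3 = -8, A[0][1] + B[1][2] = -5 + 5 = 0, A[0][2] + B[2][2] = 3 + 4 = 7) = -8 (attained at k = 0)
  C[1][0] = min over k of (A[1][0] + B[0][0] = 7 + -5 = 2, A[1][1] + B[1][0] = -1 + 3 = 2, A[1][2] + B[2][0] = 10 + 2 = 12) = 2 (attained at k = 0)
  C[1][1] = min over k of (A[1][0] + B[0][1] = 7 + 9 = 16, A[1][1] + B[1][1] = -1 + -2 = -3, A[1][2] + B[2][1] = 10 + -3 = 7) = -3 (attained at k = 1)
  C[1][2] = min over k of (A[1][0] + B[0][2] = 7 + -3 = 4, A[1][1] + B[1][2] = -1 + 5 = 4, A[1][2] + B[2][2] = 10 + 4 = 14) = 4 (attained at k = 0)
  C[2][0] = min over k of (A[2][0] + B[0][0] = 10 + -5 = 5, A[2][1] + B[1][0] = -1 + 3 = 2, A[2][2] + B[2][0] = 6 + 2 = 8) = 2 (attained at k = 1)
  C[2][1] = min over k of (A[2][0] + B[0][1] = 10 + 9 = 19, A[2][1] + B[1][1] = -1 + -2 = -3, A[2][2] + B[2][1] = 6 + -3 = 3) = -3 (attained at k = 1)
  C[2][2] = min over k of (A[2][0] + B[0][2] = 10 + -3 = 7, A[2][1] + B[1][2] = -1 + 5 = 4, A[2][2] + B[2][2] = 6 + 4 = 10) = 4 (attained at k = 1)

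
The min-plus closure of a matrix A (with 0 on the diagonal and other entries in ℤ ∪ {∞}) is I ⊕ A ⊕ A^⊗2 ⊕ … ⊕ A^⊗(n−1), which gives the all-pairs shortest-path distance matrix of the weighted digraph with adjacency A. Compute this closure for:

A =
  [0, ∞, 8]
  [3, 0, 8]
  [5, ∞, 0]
Closure =
  [0, ∞, 8]
  [3, 0, 8]
  [5, ∞, 0]

This is the Floyd-Warshall all-pairs shortest-path computation. For each intermediate vertex k = 0, 1, …, 2, update dist[i][j] ← min(dist[i][j], dist[i][k] + dist[k][j]). The final matrix gives, for each (i, j), the minimum total weight of any directed path from i to j (possibly empty when i = j).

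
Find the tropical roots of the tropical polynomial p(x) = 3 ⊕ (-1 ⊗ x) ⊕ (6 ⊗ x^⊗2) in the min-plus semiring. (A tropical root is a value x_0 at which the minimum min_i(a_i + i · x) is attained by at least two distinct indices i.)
Roots: {-7, 4}

Each tropical root is a break point of the lower envelope of the lines y = a_i + i · x (there are 3 lines, with slopes 0, 1, ..., 2). Only the lines that attain the minimum somewhere contribute to roots; other lines are dominated. Here the surviving (envelope) indices are i = 2, i = 1, i = 0.
Intersections between consecutive envelope lines give the roots: for adjacent envelope indices i < j the intersection is x = (a_i − a_j) / (j − i). Reading off the sorted break points: {-7, 4}.
Verification: at each break x_0, at least two indices attain the minimum of min_i(a_i + i · x_0).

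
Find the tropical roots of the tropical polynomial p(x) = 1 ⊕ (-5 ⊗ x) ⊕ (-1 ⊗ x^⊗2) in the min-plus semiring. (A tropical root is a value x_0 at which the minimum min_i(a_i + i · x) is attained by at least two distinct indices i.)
Roots: {-4, 6}

Each tropical root is a break point of the lower envelope of the lines y = a_i + i · x (there are 3 lines, with slopes 0, 1, ..., 2). Only the lines that attain the minimum somewhere contribute to roots; other lines are dominated. Here the surviving (envelope) indices are i = 2, i = 1, i = 0.
Intersections between consecutive envelope lines give the roots: for adjacent envelope indices i < j the intersection is x = (a_i − a_j) / (j − i). Reading off the sorted break points: {-4, 6}.
Verification: at each break x_0, at least two indices attain the minimum of min_i(a_i + i · x_0).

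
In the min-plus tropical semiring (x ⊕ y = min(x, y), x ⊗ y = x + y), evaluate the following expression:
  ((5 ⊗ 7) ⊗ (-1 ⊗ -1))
((5 ⊗ 7) ⊗ (-1 ⊗ -1)) = 10

Expand innermost to outermost. Recall ⊕ takes the minimum of its arguments and ⊗ takes their sum. Working out the expression ((5 ⊗ 7) ⊗ (-1 ⊗ -1)) gives 10.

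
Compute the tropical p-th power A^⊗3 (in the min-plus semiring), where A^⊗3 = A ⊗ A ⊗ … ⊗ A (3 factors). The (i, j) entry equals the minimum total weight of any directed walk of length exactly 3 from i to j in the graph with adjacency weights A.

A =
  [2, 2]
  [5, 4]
A^⊗3 =
  [6, 6]
  [9, 9]

Each entry (A^⊗3)_ij equals the minimum over all length-3 walks i = v_0 → v_1 → … → v_3 = j of Σ_t A[v_t][v_{t+1}]. For example, for (i, j) = (0, 1) we minimise over 4 possible intermediate vertex sequences; the minimum is 6, attained along the walk 0 → 0 → 0 → 1.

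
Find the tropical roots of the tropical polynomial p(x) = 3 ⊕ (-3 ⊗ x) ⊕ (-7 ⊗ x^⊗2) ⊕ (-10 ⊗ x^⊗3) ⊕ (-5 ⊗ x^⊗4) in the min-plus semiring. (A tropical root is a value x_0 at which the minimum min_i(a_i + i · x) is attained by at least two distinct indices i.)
Roots: {-5, 3, 4, 6}

Each tropical root is a break point of the lower envelope of the lines y = a_i + i · x (there are 5 lines, with slopes 0, 1, ..., 4). Only the lines that attain the minimum somewhere contribute to roots; other lines are dominated. Here the surviving (envelope) indices are i = 4, i = 3, i = 2, i = 1, i = 0.
Intersections between consecutive envelope lines give the roots: for adjacent envelope indices i < j the intersection is x = (a_i − a_j) / (j − i). Reading off the sorted break points: {-5, 3, 4, 6}.
Verification: at each break x_0, at least two indices attain the minimum of min_i(a_i + i · x_0).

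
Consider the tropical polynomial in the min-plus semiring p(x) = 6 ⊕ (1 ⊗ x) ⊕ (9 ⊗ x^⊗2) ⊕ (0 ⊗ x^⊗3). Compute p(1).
p(1) = 2

A tropical monomial a ⊗ x^⊗i evaluates to a + i · x. Evaluating each term at x = 1:
  Term 0 contributes 6 + 0 · 1 = 6
  Term 1 contributes 1 + 1 · 1 = 2
  Term 2 contributes 9 + 2 · 1 = 11
  Term 3 contributes 0 + 3 · 1 = 3
p(1) = ⊕ of these = min[6, 2, 11, 3] = 2.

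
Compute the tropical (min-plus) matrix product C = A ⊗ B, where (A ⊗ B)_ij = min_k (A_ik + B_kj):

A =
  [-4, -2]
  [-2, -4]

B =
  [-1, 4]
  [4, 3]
A ⊗ B =
  [-5, 0]
  [-3, -1]

Apply the min-plus product entry-by-entry:
  C[0][0] = min over k of (A[0][0] + B[0][0] = -4 + -1 = -5, A[0][1] + B[1][0] = -2 + 4 = 2) = -5 (attained at k = 0)
  C[0][1] = min over k of (A[0][0] + B[0][1] = -4 + 4 = 0, A[0][1] + B[1][1] = -2 + 3 = 1) = 0 (attained at k = 0)
  C[1][0] = min over k of (A[1][0] + B[0][0] = -2 + -1 = -3, A[1][1] + B[1][0] = -4 + 4 = 0) = -3 (attained at k = 0)
  C[1][1] = min over k of (A[1][0] + B[0][1] = -2 + 4 = 2, A[1][1] + B[1][1] = -4 + 3 = -1) = -1 (attained at k = 1)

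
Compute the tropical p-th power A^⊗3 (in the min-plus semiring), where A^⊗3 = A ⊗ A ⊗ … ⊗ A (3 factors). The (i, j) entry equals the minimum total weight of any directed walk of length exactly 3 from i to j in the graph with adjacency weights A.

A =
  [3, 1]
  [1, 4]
A^⊗3 =
  [5, 3]
  [3, 5]

Each entry (A^⊗3)_ij equals the minimum over all length-3 walks i = v_0 → v_1 → … → v_3 = j of Σ_t A[v_t][v_{t+1}]. For example, for (i, j) = (0, 1) we minimise over 4 possible intermediate vertex sequences; the minimum is 3, attained along the walk 0 → 1 → 0 → 1.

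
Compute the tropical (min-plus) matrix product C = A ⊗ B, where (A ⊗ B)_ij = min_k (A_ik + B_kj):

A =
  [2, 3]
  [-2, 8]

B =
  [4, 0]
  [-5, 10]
A ⊗ B =
  [-2, 2]
  [2, -2]

Apply the min-plus product entry-by-entry:
  C[0][0] = min over k of (A[0][0] + B[0][0] = 2 + 4 = 6, A[0][1] + B[1][0] = 3 + -5 = -2) = -2 (attained at k = 1)
  C[0][1] = min over k of (A[0][0] + B[0][1] = 2 + 0 = 2, A[0][1] + B[1][1] = 3 + 10 = 13) = 2 (attained at k = 0)
  C[1][0] = min over k of (A[1][0] + B[0][0] = -2 + 4 = 2, A[1][1] + B[1][0] = 8 + -5 = 3) = 2 (attained at k = 0)
  C[1][1] = min over k of (A[1][0] + B[0][1] = -2 + 0 = -2, A[1][1] + B[1][1] = 8 + 10 = 18) = -2 (attained at k = 0)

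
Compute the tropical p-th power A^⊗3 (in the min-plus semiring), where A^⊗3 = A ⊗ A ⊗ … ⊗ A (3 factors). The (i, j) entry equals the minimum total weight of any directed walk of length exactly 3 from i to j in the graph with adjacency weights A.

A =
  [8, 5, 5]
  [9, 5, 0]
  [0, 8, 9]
A^⊗3 =
  [5, 10, 10]
  [5, 5, 5]
  [5, 10, 5]

Each entry (A^⊗3)_ij equals the minimum over all length-3 walks i = v_0 → v_1 → … → v_3 = j of Σ_t A[v_t][v_{t+1}]. For example, for (i, j) = (0, 2) we minimise over 9 possible intermediate vertex sequences; the minimum is 10, attained along the walk 0 → 1 → 1 → 2.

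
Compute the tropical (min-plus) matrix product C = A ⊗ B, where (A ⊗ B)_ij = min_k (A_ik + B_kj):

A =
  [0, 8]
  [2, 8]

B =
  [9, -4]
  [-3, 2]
A ⊗ B =
  [5, -4]
  [5, -2]

Apply the min-plus product entry-by-entry:
  C[0][0] = min over k of (A[0][0] + B[0][0] = 0 + 9 = 9, A[0][1] + B[1][0] = 8 + -3 = 5) = 5 (attained at k = 1)
  C[0][1] = min over k of (A[0][0] + B[0][1] = 0 + -4 = -4, A[0][1] + B[1][1] = 8 + 2 = 10) = -4 (attained at k = 0)
  C[1][0] = min over k of (A[1][0] + B[0][0] = 2 + 9 = 11, A[1][1] + B[1][0] = 8 + -3 = 5) = 5 (attained at k = 1)
  C[1][1] = min over k of (A[1][0] + B[0][1] = 2 + -4 = -2, A[1][1] + B[1][1] = 8 + 2 = 10) = -2 (attained at k = 0)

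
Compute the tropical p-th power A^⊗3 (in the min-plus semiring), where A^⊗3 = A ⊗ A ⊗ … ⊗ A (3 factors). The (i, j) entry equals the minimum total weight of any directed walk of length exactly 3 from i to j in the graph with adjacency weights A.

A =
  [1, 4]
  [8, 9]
A^⊗3 =
  [3, 6]
  [10, 13]

Each entry (A^⊗3)_ij equals the minimum over all length-3 walks i = v_0 → v_1 → … → v_3 = j of Σ_t A[v_t][v_{t+1}]. For example, for (i, j) = (0, 1) we minimise over 4 possible intermediate vertex sequences; the minimum is 6, attained along the walk 0 → 0 → 0 → 1.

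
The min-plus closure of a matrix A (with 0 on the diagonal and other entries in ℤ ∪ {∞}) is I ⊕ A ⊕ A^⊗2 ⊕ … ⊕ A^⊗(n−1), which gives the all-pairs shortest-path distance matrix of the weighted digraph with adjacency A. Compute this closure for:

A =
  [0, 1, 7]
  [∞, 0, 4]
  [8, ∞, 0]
Closure =
  [0, 1, 5]
  [12, 0, 4]
  [8, 9, 0]

This is the Floyd-Warshall all-pairs shortest-path computation. For each intermediate vertex k = 0, 1, …, 2, update dist[i][j] ← min(dist[i][j], dist[i][k] + dist[k][j]). The final matrix gives, for each (i, j), the minimum total weight of any directed path from i to j (possibly empty when i = j).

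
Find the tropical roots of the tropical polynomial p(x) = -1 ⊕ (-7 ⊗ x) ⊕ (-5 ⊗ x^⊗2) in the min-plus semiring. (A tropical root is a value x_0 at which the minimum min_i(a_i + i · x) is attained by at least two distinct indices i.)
Roots: {-2, 6}

Each tropical root is a break point of the lower envelope of the lines y = a_i + i · x (there are 3 lines, with slopes 0, 1, ..., 2). Only the lines that attain the minimum somewhere contribute to roots; other lines are dominated. Here the surviving (envelope) indices are i = 2, i = 1, i = 0.
Intersections between consecutive envelope lines give the roots: for adjacent envelope indices i < j the intersection is x = (a_i − a_j) / (j − i). Reading off the sorted break points: {-2, 6}.
Verification: at each break x_0, at least two indices attain the minimum of min_i(a_i + i · x_0).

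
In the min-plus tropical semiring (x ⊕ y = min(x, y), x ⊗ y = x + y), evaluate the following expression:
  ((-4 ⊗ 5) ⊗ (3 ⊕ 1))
((-4 ⊗ 5) ⊗ (3 ⊕ 1)) = 2

Expand innermost to outermost. Recall ⊕ takes the minimum of its arguments and ⊗ takes their sum. Working out the expression ((-4 ⊗ 5) ⊗ (3 ⊕ 1)) gives 2.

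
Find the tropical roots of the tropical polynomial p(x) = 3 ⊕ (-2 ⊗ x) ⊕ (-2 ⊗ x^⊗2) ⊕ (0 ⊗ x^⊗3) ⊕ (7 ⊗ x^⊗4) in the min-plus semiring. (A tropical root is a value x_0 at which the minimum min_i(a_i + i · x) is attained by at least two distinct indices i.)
Roots: {-7, -2, 0, 5}

Each tropical root is a break point of the lower envelope of the lines y = a_i + i · x (there are 5 lines, with slopes 0, 1, ..., 4). Only the lines that attain the minimum somewhere contribute to roots; other lines are dominated. Here the surviving (envelope) indices are i = 4, i = 3, i = 2, i = 1, i = 0.
Intersections between consecutive envelope lines give the roots: for adjacent envelope indices i < j the intersection is x = (a_i − a_j) / (j − i). Reading off the sorted break points: {-7, -2, 0, 5}.
Verification: at each break x_0, at least two indices attain the minimum of min_i(a_i + i · x_0).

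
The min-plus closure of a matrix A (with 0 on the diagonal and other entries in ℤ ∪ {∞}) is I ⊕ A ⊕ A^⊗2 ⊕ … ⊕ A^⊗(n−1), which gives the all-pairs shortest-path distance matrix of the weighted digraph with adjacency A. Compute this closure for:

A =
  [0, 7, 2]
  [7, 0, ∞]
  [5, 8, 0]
Closure =
  [0, 7, 2]
  [7, 0, 9]
  [5, 8, 0]

This is the Floyd-Warshall all-pairs shortest-path computation. For each intermediate vertex k = 0, 1, …, 2, update dist[i][j] ← min(dist[i][j], dist[i][k] + dist[k][j]). The final matrix gives, for each (i, j), the minimum total weight of any directed path from i to j (possibly empty when i = j).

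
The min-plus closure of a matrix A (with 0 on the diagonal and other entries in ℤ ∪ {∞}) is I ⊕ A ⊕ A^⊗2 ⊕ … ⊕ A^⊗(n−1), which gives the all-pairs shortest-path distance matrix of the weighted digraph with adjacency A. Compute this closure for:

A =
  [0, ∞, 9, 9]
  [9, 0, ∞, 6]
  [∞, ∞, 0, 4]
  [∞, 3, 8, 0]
Closure =
  [0, 12, 9, 9]
  [9, 0, 14, 6]
  [16, 7, 0, 4]
  [12, 3, 8, 0]

This is the Floyd-Warshall all-pairs shortest-path computation. For each intermediate vertex k = 0, 1, …, 3, update dist[i][j] ← min(dist[i][j], dist[i][k] + dist[k][j]). The final matrix gives, for each (i, j), the minimum total weight of any directed path from i to j (possibly empty when i = j).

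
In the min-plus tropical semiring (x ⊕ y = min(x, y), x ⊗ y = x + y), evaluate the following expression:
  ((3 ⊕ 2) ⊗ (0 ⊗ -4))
((3 ⊕ 2) ⊗ (0 ⊗ -4)) = -2

Expand innermost to outermost. Recall ⊕ takes the minimum of its arguments and ⊗ takes their sum. Working out the expression ((3 ⊕ 2) ⊗ (0 ⊗ -4)) gives -2.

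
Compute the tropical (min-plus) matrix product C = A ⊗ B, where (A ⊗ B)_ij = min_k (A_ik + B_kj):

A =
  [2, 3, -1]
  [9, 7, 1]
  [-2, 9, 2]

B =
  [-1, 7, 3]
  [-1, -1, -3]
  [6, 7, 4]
A ⊗ B =
  [1, 2, 0]
  [6, 6, 4]
  [-3, 5, 1]

Apply the min-plus product entry-by-entry:
  C[0][0] = min over k of (A[0][0] + B[0][0] = 2 + -1 = 1, A[0][1] + B[1][0] = 3 + -1 = 2, A[0][2] + B[2][0] = -1 + 6 = 5) = 1 (attained at k = 0)
  C[0][1] = min over k of (A[0][0] + B[0][1] = 2 + 7 = 9, A[0][1] + B[1][1] = 3 + -1 = 2, A[0][2] + B[2][1] = -1 + 7 = 6) = 2 (attained at k = 1)
  C[0][2] = min over k of (A[0][0] + B[0][2] = 2 + 3 = 5, A[0][1] + B[1][2] = 3 + -3 = 0, A[0][2] + B[2][2] = -1 + 4 = 3) = 0 (attained at k = 1)
  C[1][0] = min over k of (A[1][0] + B[0][0] = 9 + -1 = 8, A[1][1] + B[1][0] = 7 + -1 = 6, A[1][2] + B[2][0] = 1 + 6 = 7) = 6 (attained at k = 1)
  C[1][1] = min over k of (A[1][0] + B[0][1] = 9 + 7 = 16, A[1][1] + B[1][1] = 7 + -1 = 6, A[1][2] + B[2][1] = 1 + 7 = 8) = 6 (attained at k = 1)
  C[1][2] = min over k of (A[1][0] + B[0][2] = 9 + 3 = 12, A[1][1] + B[1][2] = 7 + -3 = 4, A[1][2] + B[2][2] = 1 + 4 = 5) = 4 (attained at k = 1)
  C[2][0] = min over k of (A[2][0] + B[0][0] = -2 + -1 = -3, A[2][1] + B[1][0] = 9 + -1 = 8, A[2][2] + B[2][0] = 2 + 6 = 8) = -3 (attained at k = 0)
  C[2][1] = min over k of (A[2][0] + B[0][1] = -2 + 7 = 5, A[2][1] + B[1][1] = 9 + -1 = 8, A[2][2] + B[2][1] = 2 + 7 = 9) = 5 (attained at k = 0)
  C[2][2] = min over k of (A[2][0] + B[0][2] = -2 + 3 = 1, A[2][1] + B[1][2] = 9 + -3 = 6, A[2][2] + B[2][2] = 2 + 4 = 6) = 1 (attained at k = 0)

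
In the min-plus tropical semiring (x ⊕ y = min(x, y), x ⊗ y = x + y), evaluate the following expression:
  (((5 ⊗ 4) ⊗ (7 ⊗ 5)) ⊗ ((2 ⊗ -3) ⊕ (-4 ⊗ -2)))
(((5 ⊗ 4) ⊗ (7 ⊗ 5)) ⊗ ((2 ⊗ -3) ⊕ (-4 ⊗ -2))) = 15

Expand innermost to outermost. Recall ⊕ takes the minimum of its arguments and ⊗ takes their sum. Working out the expression (((5 ⊗ 4) ⊗ (7 ⊗ 5)) ⊗ ((2 ⊗ -3) ⊕ (-4 ⊗ -2))) gives 15.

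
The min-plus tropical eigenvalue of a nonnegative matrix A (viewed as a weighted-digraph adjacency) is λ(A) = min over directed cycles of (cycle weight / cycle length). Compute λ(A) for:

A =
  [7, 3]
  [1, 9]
λ(A) = 2

Enumerate directed cycles and compute their means (weight / length). Sample:
  cycle 0 → 0: weight = 7, length = 1, mean = 7/1 ≈ 7.000
  cycle 1 → 1: weight = 9, length = 1, mean = 9/1 ≈ 9.000
  cycle 0 → 1 → 0: weight = 4, length = 2, mean = 4/2 ≈ 2.000
  cycle 1 → 0 → 1: weight = 4, length = 2, mean = 4/2 ≈ 2.000
Minimum mean = 2.000, attained e.g. along the cycle 0 → 1 → 0 with weight 4 and length 2. So λ(A) = 4/2 = 2.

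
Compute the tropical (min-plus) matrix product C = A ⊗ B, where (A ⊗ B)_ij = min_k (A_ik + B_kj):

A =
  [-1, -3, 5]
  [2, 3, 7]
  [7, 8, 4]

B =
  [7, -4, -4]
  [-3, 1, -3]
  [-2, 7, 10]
A ⊗ B =
  [-6, -5, -6]
  [0, -2, -2]
  [2, 3, 3]

Apply the min-plus product entry-by-entry:
  C[0][0] = min over k of (A[0][0] + B[0][0] = -1 + 7 = 6, A[0][1] + B[1][0] = -3 + -3 = -6, A[0][2] + B[2][0] = 5 + -2 = 3) = -6 (attained at k = 1)
  C[0][1] = min over k of (A[0][0] + B[0][1] = -1 + -4 = -5, A[0][1] + B[1][1] = -3 + 1 = -2, A[0][2] + B[2][1] = 5 + 7 = 12) = -5 (attained at k = 0)
  C[0][2] = min over k of (A[0][0] + B[0][2] = -1 + -4 = -5, A[0][1] + B[1][2] = -3 + -3 = -6, A[0][2] + B[2][2] = 5 + 10 = 15) = -6 (attained at k = 1)
  C[1][0] = min over k of (A[1][0] + B[0][0] = 2 + 7 = 9, A[1][1] + B[1][0] = 3 + -3 = 0, A[1][2] + B[2][0] = 7 + -2 = 5) = 0 (attained at k = 1)
  C[1][1] = min over k of (A[1][0] + B[0][1] = 2 + -4 = -2, A[1][1] + B[1][1] = 3 + 1 = 4, A[1][2] + B[2][1] = 7 + 7 = 14) = -2 (attained at k = 0)
  C[1][2] = min over k of (A[1][0] + B[0][2] = 2 + -4 = -2, A[1][1] + B[1][2] = 3 + -3 = 0, A[1][2] + B[2][2] = 7 + 10 = 17) = -2 (attained at k = 0)
  C[2][0] = min over k of (A[2][0] + B[0][0] = 7 + 7 = 14, A[2][1] + B[1][0] = 8 + -3 = 5, A[2][2] + B[2][0] = 4 + -2 = 2) = 2 (attained at k = 2)
  C[2][1] = min over k of (A[2][0] + B[0][1] = 7 + -4 = 3, A[2][1] + B[1][1] = 8 + 1 = 9, A[2][2] + B[2][1] = 4 + 7 = 11) = 3 (attained at k = 0)
  C[2][2] = min over k of (A[2][0] + B[0][2] = 7 + -4 = 3, A[2][1] + B[1][2] = 8 + -3 = 5, A[2][2] + B[2][2] = 4 + 10 = 14) = 3 (attained at k = 0)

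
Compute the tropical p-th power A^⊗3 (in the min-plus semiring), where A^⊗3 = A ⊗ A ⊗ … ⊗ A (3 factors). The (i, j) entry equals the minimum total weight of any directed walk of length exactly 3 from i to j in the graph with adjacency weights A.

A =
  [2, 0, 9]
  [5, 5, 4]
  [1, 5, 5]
A^⊗3 =
  [5, 4, 6]
  [7, 5, 9]
  [5, 3, 5]

Each entry (A^⊗3)_ij equals the minimum over all length-3 walks i = v_0 → v_1 → … → v_3 = j of Σ_t A[v_t][v_{t+1}]. For example, for (i, j) = (0, 2) we minimise over 9 possible intermediate vertex sequences; the minimum is 6, attained along the walk 0 → 0 → 1 → 2.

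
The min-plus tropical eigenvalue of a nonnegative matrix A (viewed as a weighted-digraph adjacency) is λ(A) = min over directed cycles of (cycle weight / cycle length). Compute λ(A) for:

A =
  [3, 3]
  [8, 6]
λ(A) = 3

Enumerate directed cycles and compute their means (weight / length). Sample:
  cycle 0 → 0: weight = 3, length = 1, mean = 3/1 ≈ 3.000
  cycle 1 → 1: weight = 6, length = 1, mean = 6/1 ≈ 6.000
  cycle 0 → 1 → 0: weight = 11, length = 2, mean = 11/2 ≈ 5.500
  cycle 1 → 0 → 1: weight = 11, length = 2, mean = 11/2 ≈ 5.500
Minimum mean = 3.000, attained e.g. along the cycle 0 → 0 with weight 3 and length 1. So λ(A) = 3/1 = 3.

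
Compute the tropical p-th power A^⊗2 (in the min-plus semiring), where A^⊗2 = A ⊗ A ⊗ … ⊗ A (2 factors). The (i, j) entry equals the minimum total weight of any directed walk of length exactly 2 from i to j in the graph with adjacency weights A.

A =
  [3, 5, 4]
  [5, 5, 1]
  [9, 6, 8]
A^⊗2 =
  [6, 8, 6]
  [8, 7, 6]
  [11, 11, 7]

Each entry (A^⊗2)_ij equals the minimum over all length-2 walks i = v_0 → v_1 → … → v_2 = j of Σ_t A[v_t][v_{t+1}]. For example, for (i, j) = (0, 2) we minimise over 3 possible intermediate vertex sequences; the minimum is 6, attained along the walk 0 → 1 → 2.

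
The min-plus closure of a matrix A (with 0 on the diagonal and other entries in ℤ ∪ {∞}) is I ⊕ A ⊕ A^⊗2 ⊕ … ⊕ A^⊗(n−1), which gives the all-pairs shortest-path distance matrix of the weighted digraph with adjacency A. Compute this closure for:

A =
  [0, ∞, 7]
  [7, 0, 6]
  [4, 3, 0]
Closure =
  [0, 10, 7]
  [7, 0, 6]
  [4, 3, 0]

This is the Floyd-Warshall all-pairs shortest-path computation. For each intermediate vertex k = 0, 1, …, 2, update dist[i][j] ← min(dist[i][j], dist[i][k] + dist[k][j]). The final matrix gives, for each (i, j), the minimum total weight of any directed path from i to j (possibly empty when i = j).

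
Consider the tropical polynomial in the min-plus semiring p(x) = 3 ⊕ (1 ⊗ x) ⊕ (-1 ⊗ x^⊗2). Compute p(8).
p(8) = 3

A tropical monomial a ⊗ x^⊗i evaluates to a + i · x. Evaluating each term at x = 8:
  Term 0 contributes 3 + 0 · 8 = 3
  Term 1 contributes 1 + 1 · 8 = 9
  Term 2 contributes -1 + 2 · 8 = 15
p(8) = ⊕ of these = min[3, 9, 15] = 3.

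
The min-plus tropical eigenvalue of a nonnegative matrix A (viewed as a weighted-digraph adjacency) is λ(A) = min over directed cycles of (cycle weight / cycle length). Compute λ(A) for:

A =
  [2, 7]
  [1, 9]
λ(A) = 2

Enumerate directed cycles and compute their means (weight / length). Sample:
  cycle 0 → 0: weight = 2, length = 1, mean = 2/1 ≈ 2.000
  cycle 1 → 1: weight = 9, length = 1, mean = 9/1 ≈ 9.000
  cycle 0 → 1 → 0: weight = 8, length = 2, mean = 8/2 ≈ 4.000
  cycle 1 → 0 → 1: weight = 8, length = 2, mean = 8/2 ≈ 4.000
Minimum mean = 2.000, attained e.g. along the cycle 0 → 0 with weight 2 and length 1. So λ(A) = 2/1 = 2.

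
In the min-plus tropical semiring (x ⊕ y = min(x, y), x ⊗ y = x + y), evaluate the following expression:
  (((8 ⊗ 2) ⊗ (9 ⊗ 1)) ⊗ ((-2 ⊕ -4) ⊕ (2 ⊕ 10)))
(((8 ⊗ 2) ⊗ (9 ⊗ 1)) ⊗ ((-2 ⊕ -4) ⊕ (2 ⊕ 10))) = 16

Expand innermost to outermost. Recall ⊕ takes the minimum of its arguments and ⊗ takes their sum. Working out the expression (((8 ⊗ 2) ⊗ (9 ⊗ 1)) ⊗ ((-2 ⊕ -4) ⊕ (2 ⊕ 10))) gives 16.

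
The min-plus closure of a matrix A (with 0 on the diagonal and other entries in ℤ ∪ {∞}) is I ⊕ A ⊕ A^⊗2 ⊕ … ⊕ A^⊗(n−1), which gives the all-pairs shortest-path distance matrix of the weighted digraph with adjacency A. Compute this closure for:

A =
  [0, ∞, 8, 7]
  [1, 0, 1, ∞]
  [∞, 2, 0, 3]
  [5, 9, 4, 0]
Closure =
  [0, 10, 8, 7]
  [1, 0, 1, 4]
  [3, 2, 0, 3]
  [5, 6, 4, 0]

This is the Floyd-Warshall all-pairs shortest-path computation. For each intermediate vertex k = 0, 1, …, 3, update dist[i][j] ← min(dist[i][j], dist[i][k] + dist[k][j]). The final matrix gives, for each (i, j), the minimum total weight of any directed path from i to j (possibly empty when i = j).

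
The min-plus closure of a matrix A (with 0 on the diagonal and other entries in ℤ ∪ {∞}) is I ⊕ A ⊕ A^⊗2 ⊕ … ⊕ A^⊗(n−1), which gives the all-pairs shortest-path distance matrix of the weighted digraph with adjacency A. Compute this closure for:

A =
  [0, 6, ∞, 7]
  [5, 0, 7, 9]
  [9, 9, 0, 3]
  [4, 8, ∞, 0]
Closure =
  [0, 6, 13, 7]
  [5, 0, 7, 9]
  [7, 9, 0, 3]
  [4, 8, 15, 0]

This is the Floyd-Warshall all-pairs shortest-path computation. For each intermediate vertex k = 0, 1, …, 3, update dist[i][j] ← min(dist[i][j], dist[i][k] + dist[k][j]). The final matrix gives, for each (i, j), the minimum total weight of any directed path from i to j (possibly empty when i = j).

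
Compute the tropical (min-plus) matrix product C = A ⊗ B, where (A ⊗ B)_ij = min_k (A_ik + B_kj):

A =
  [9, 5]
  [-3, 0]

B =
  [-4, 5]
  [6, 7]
A ⊗ B =
  [5, 12]
  [-7, 2]

Apply the min-plus product entry-by-entry:
  C[0][0] = min over k of (A[0][0] + B[0][0] = 9 + -4 = 5, A[0][1] + B[1][0] = 5 + 6 = 11) = 5 (attained at k = 0)
  C[0][1] = min over k of (A[0][0] + B[0][1] = 9 + 5 = 14, A[0][1] + B[1][1] = 5 + 7 = 12) = 12 (attained at k = 1)
  C[1][0] = min over k of (A[1][0] + B[0][0] = -3 + -4 = -7, A[1][1] + B[1][0] = 0 + 6 = 6) = -7 (attained at k = 0)
  C[1][1] = min over k of (A[1][0] + B[0][1] = -3 + 5 = 2, A[1][1] + B[1][1] = 0 + 7 = 7) = 2 (attained at k = 0)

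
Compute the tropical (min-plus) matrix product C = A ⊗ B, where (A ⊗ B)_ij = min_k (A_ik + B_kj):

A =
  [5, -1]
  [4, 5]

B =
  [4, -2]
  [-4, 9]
A ⊗ B =
  [-5, 3]
  [1, 2]

Apply the min-plus product entry-by-entry:
  C[0][0] = min over k of (A[0][0] + B[0][0] = 5 + 4 = 9, A[0][1] + B[1][0] = -1 + -4 = -5) = -5 (attained at k = 1)
  C[0][1] = min over k of (A[0][0] + B[0][1] = 5 + -2 = 3, A[0][1] + B[1][1] = -1 + 9 = 8) = 3 (attained at k = 0)
  C[1][0] = min over k of (A[1][0] + B[0][0] = 4 + 4 = 8, A[1][1] + B[1][0] = 5 + -4 = 1) = 1 (attained at k = 1)
  C[1][1] = min over k of (A[1][0] + B[0][1] = 4 + -2 = 2, A[1][1] + B[1][1] = 5 + 9 = 14) = 2 (attained at k = 0)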